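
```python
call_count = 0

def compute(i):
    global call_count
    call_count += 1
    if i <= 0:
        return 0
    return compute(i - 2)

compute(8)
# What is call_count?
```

Linear recursion stepping by 2: 5 calls from i=8 down to ≤0.

Answer: 5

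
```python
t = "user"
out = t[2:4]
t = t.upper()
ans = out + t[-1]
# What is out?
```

Trace:
`t = "user"` → t = 'user'
`out = t[2:4]` → out = 'er'
`t = t.upper()` → t = 'USER'
`ans = out + t[-1]` → ans = 'erR'
So out = 'er'

Answer: 'er'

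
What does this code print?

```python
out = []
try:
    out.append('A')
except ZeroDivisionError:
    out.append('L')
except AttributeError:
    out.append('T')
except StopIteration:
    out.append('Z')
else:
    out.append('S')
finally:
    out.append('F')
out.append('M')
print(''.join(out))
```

Execution trace: 'A' (try body, no exception) → 'S' (else) → 'F' (finally) → 'M' (after the try/except). Output: ASFM

Answer: ASFM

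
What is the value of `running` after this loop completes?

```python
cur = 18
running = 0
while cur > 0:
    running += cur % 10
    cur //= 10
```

Sum digits of 18
`running` takes the values: 0 → 8 → 9

Answer: 9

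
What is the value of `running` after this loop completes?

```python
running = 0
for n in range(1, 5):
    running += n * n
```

Sum of squares 1² to 4² = 30
`running` takes the values: 0 → 1 → 5 → 14 → 30

Answer: 30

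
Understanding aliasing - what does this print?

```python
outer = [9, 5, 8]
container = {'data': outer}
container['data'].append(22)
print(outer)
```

Key concept: dict holds reference to list.
Step by step:
`outer = [9, 5, 8]` → outer = [9, 5, 8]
`container = {'data': outer}` → container = {'data': [9, 5, 8]}
`container['data'].append(22)` → outer = [9, 5, 8, 22]; container = {'data': [9, 5, 8, 22]}
`print(outer)` → prints [9, 5, 8, 22]

Answer: [9, 5, 8, 22]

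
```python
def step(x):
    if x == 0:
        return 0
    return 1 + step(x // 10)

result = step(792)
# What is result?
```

Count of digits of 792: 3

Answer: 3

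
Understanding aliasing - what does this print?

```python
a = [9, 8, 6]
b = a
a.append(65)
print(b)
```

Key concept: basic list aliasing.
Step by step:
`a = [9, 8, 6]` → a = [9, 8, 6]
`b = a` → b = [9, 8, 6] (same object as a)
`a.append(65)` → a = [9, 8, 6, 65] (same object as b); b = [9, 8, 6, 65] (same object as a)
`print(b)` → prints [9, 8, 6, 65]

Answer: [9, 8, 6, 65]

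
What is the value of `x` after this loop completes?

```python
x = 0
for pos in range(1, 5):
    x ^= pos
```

XOR of 1 to 4
`x` takes the values: 0 → 1 → 3 → 0 → 4

Answer: 4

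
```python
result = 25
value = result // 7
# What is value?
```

Trace:
`result = 25` → result = 25
`value = result // 7` → value = 3
So value = 3

Answer: 3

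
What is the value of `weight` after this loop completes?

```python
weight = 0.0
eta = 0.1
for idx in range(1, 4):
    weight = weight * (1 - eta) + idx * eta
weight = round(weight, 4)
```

Moving average with lr=0.1
`weight` takes the values: 0.0 → 0.1 → 0.29 → 0.561

Answer: 0.561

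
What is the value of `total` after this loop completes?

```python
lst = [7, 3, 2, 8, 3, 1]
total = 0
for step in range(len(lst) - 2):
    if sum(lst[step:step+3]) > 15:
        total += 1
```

Count windows with sum > 15
`total` takes the values: 0

Answer: 0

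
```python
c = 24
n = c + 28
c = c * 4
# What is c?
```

Trace:
`c = 24` → c = 24
`n = c + 28` → n = 52
`c = c * 4` → c = 96
So c = 96

Answer: 96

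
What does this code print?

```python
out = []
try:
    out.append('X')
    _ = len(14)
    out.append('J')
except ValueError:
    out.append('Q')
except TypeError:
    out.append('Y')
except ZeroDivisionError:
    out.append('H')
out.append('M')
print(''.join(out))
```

Execution trace: 'X' (try body) → 'Y' (except TypeError) → 'M' (after the try/except). Output: XYM

Answer: XYM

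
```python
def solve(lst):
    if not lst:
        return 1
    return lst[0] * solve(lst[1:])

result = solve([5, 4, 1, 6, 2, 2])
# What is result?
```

Product over [5, 4, 1, 6, 2, 2] = 5 * 4 * 1 * 6 * 2 * 2 = 480

Answer: 480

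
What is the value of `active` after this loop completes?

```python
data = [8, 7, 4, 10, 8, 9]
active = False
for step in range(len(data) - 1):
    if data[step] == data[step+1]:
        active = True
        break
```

Check consecutive duplicates in [8, 7, 4, 10, 8, 9]
`active` takes the values: False

Answer: False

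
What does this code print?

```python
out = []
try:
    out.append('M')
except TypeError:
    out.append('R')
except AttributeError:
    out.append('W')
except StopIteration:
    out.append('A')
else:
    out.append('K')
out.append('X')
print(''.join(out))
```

Execution trace: 'M' (try body, no exception) → 'K' (else) → 'X' (after the try/except). Output: MKX

Answer: MKX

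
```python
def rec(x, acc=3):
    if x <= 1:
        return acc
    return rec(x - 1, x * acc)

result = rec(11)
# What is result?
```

Accumulator trace (n, acc): (11, 3) -> (10, 33) -> (9, 330) -> (8, 2970) -> (7, 23760) -> (6, 166320) -> (5, 997920) -> (4, 4989600) -> (3, 19958400) -> (2, 59875200) -> (1, 119750400) -> return 119750400

Answer: 119750400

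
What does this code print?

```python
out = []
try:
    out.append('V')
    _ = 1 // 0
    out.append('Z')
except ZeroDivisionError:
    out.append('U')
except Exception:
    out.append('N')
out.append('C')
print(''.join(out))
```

Execution trace: 'V' (try body) → 'U' (except ZeroDivisionError) → 'C' (after the try/except). Output: VUC

Answer: VUC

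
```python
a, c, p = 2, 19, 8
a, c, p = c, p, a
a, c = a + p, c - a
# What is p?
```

Trace:
`a, c, p = 2, 19, 8` → a = 2; c = 19; p = 8
`a, c, p = c, p, a` → a = 19; c = 8; p = 2
`a, c = a + p, c - a` → a = 21; c = -11
So p = 2

Answer: 2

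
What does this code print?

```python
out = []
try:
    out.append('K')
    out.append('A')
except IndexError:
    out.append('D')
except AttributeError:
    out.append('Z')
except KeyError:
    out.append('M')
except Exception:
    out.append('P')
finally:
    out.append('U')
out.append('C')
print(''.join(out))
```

Execution trace: 'K' (try body) → 'A' (try body, no exception) → 'U' (finally) → 'C' (after the try/except). Output: KAUC

Answer: KAUC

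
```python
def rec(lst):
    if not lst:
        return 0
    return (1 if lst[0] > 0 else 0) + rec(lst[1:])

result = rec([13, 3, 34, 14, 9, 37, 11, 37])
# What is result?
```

Count of positive elements in [13, 3, 34, 14, 9, 37, 11, 37] = 8

Answer: 8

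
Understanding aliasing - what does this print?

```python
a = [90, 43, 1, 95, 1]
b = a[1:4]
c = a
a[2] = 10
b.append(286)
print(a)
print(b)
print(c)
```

Key concept: slice vs alias.
Step by step:
`a = [90, 43, 1, 95, 1]` → a = [90, 43, 1, 95, 1]
`b = a[1:4]` → b = [43, 1, 95]
`c = a` → c = [90, 43, 1, 95, 1] (same object as a)
`a[2] = 10` → a = [90, 43, 10, 95, 1] (same object as c); c = [90, 43, 10, 95, 1] (same object as a)
`b.append(286)` → b = [43, 1, 95, 286]
`print(a)` → prints [90, 43, 10, 95, 1]
`print(b)` → prints [43, 1, 95, 286]
`print(c)` → prints [90, 43, 10, 95, 1]

Answer:
[90, 43, 10, 95, 1]
[43, 1, 95, 286]
[90, 43, 10, 95, 1]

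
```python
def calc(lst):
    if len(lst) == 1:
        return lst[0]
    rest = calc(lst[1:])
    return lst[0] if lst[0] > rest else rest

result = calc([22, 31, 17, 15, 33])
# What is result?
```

Recursive max over [22, 31, 17, 15, 33] = 33

Answer: 33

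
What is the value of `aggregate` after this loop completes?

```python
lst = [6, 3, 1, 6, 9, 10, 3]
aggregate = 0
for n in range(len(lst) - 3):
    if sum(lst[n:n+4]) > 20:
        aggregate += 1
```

Count windows with sum > 20
`aggregate` takes the values: 0 → 1 → 2

Answer: 2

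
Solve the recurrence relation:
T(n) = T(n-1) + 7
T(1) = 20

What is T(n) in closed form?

Unrolling: T(n) = T(1) + 7·(n-1) = 20 + 7(n-1) = 7n + 13.

Answer: T(n) = 7n + 13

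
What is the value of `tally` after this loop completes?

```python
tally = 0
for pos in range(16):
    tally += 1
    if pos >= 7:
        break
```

Loop breaks when pos reaches 7, tally is 8
`tally` takes the values: 0 → 1 → 2 → 3 → 4 → 5 → 6 → 7 → 8

Answer: 8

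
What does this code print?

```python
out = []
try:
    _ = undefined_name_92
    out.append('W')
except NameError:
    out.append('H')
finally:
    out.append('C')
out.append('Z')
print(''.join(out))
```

Execution trace: 'H' (except NameError) → 'C' (finally) → 'Z' (after the try/except). Output: HCZ

Answer: HCZ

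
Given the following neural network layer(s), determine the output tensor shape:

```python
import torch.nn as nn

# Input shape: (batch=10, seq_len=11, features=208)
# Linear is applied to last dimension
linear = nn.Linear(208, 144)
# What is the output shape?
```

Input: (10, 11, 208) -> Output: (10, 11, 144)

Answer: (10, 11, 144)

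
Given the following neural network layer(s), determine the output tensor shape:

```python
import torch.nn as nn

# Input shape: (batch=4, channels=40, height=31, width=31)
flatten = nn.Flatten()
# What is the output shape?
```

Input: (4, 40, 31, 31) -> Output: (4, 38440)

Answer: (4, 38440)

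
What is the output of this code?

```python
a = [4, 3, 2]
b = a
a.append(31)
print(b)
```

Key concept: basic list aliasing.
Step by step:
`a = [4, 3, 2]` → a = [4, 3, 2]
`b = a` → b = [4, 3, 2] (same object as a)
`a.append(31)` → a = [4, 3, 2, 31] (same object as b); b = [4, 3, 2, 31] (same object as a)
`print(b)` → prints [4, 3, 2, 31]

Answer: [4, 3, 2, 31]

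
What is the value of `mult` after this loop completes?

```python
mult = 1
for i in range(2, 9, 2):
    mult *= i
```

Product of even numbers 2 to 8
`mult` takes the values: 1 → 2 → 8 → 48 → 384

Answer: 384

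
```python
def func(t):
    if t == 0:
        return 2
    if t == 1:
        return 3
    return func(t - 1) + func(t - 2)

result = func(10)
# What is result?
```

Build up from base cases: func(0)=2, func(1)=3, func(2)=5, func(3)=8, func(4)=13, func(5)=21, func(6)=34, ..., func(10)=233

Answer: 233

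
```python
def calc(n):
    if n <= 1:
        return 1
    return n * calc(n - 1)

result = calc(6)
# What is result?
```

calc(6) = 6 * 5 * 4 * 3 * 2 * 1 = 720

Answer: 720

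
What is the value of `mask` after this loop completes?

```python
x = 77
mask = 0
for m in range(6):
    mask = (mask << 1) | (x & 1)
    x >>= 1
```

Reverse lowest 6 bits of 77
`mask` takes the values: 0 → 1 → 2 → 5 → 11 → 22 → 44

Answer: 44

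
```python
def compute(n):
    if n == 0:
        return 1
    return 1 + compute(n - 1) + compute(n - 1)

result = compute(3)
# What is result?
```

compute(n) = 1 + 2·compute(n-1), compute(0)=1. Closed form: (1+1)·2^3 - 1 = 15.

Answer: 15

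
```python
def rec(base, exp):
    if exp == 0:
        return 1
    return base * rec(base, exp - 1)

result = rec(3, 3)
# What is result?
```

rec(3, 3) = 3 * 3 * 3 = 27

Answer: 27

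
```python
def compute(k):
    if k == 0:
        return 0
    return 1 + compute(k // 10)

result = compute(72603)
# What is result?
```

Count of digits of 72603: 5

Answer: 5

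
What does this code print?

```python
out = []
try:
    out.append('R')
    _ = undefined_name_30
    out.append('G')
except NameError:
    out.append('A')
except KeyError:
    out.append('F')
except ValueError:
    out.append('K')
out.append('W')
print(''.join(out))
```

Execution trace: 'R' (try body) → 'A' (except NameError) → 'W' (after the try/except). Output: RAW

Answer: RAW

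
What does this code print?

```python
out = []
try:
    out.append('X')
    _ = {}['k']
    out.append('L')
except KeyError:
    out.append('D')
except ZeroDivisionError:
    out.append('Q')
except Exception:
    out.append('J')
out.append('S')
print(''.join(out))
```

Execution trace: 'X' (try body) → 'D' (except KeyError) → 'S' (after the try/except). Output: XDS

Answer: XDS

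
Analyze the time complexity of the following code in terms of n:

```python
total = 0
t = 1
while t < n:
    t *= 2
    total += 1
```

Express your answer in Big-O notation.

Each loop level contributes: log n. Multiplying the contributions gives O(log n).

Answer: O(log n)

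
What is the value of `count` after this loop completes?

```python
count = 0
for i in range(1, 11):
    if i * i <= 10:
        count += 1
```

Count numbers where i² ≤ 10
`count` takes the values: 0 → 1 → 2 → 3

Answer: 3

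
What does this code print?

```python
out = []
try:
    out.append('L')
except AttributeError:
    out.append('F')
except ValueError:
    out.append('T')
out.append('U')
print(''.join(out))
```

Execution trace: 'L' (try body, no exception) → 'U' (after the try/except). Output: LU

Answer: LU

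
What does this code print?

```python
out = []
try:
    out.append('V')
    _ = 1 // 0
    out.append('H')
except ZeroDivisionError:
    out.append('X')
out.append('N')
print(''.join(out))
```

Execution trace: 'V' (try body) → 'X' (except ZeroDivisionError) → 'N' (after the try/except). Output: VXN

Answer: VXN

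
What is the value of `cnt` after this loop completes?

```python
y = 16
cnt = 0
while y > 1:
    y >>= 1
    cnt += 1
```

Count right shifts until 1
`cnt` takes the values: 0 → 1 → 2 → 3 → 4

Answer: 4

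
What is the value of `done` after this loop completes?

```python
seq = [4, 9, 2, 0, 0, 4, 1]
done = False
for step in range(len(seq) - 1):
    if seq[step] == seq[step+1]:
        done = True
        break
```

Check consecutive duplicates in [4, 9, 2, 0, 0, 4, 1]
`done` takes the values: False → True

Answer: True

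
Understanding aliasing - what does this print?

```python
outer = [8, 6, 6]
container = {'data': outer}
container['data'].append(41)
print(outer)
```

Key concept: dict holds reference to list.
Step by step:
`outer = [8, 6, 6]` → outer = [8, 6, 6]
`container = {'data': outer}` → container = {'data': [8, 6, 6]}
`container['data'].append(41)` → outer = [8, 6, 6, 41]; container = {'data': [8, 6, 6, 41]}
`print(outer)` → prints [8, 6, 6, 41]

Answer: [8, 6, 6, 41]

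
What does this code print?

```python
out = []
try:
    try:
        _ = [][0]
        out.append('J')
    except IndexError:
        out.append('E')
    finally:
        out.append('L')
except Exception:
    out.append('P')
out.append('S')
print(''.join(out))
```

Execution trace: 'E' (inner except IndexError) → 'L' (inner finally) → 'S' (after the try/except). Output: ELS

Answer: ELS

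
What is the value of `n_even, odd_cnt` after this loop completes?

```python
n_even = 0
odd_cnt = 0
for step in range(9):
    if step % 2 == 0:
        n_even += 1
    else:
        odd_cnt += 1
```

Count evens and odds in range(9)
`n_even, odd_cnt` takes the values: (0, 0) → (1, 0) → (1, 1) → (2, 1) → (2, 2) → (3, 2) → (3, 3) → (4, 3) → (4, 4) → (5, 4)

Answer: 5, 4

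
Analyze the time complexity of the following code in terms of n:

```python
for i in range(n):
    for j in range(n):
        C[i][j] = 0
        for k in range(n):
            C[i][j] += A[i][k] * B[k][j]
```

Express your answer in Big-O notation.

This is Naive matrix multiplication. Time complexity: O(n³).

Answer: O(n³)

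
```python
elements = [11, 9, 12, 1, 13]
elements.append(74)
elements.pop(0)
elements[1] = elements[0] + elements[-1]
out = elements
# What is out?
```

Trace:
`elements = [11, 9, 12, 1, 13]` → elements = [11, 9, 12, 1, 13]
`elements.append(74)` → elements = [11, 9, 12, 1, 13, 74]
`elements.pop(0)` → elements = [9, 12, 1, 13, 74]
`elements[1] = elements[0] + elements[-1]` → elements = [9, 83, 1, 13, 74]
`out = elements` → out = [9, 83, 1, 13, 74]
So out = [9, 83, 1, 13, 74]

Answer: [9, 83, 1, 13, 74]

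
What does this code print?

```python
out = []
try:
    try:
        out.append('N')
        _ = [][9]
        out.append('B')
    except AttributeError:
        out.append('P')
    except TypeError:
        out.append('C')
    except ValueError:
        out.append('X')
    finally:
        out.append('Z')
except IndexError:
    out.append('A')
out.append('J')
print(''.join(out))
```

Execution trace: 'N' (try body) → 'Z' (finally) → 'A' (outer except IndexError) → 'J' (after the try/except). Output: NZAJ

Answer: NZAJ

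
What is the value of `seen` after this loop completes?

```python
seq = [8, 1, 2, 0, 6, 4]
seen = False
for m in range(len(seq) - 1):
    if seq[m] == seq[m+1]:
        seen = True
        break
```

Check consecutive duplicates in [8, 1, 2, 0, 6, 4]
`seen` takes the values: False

Answer: False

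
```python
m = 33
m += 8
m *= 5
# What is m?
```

Trace:
`m = 33` → m = 33
`m += 8` → m = 41
`m *= 5` → m = 205
So m = 205

Answer: 205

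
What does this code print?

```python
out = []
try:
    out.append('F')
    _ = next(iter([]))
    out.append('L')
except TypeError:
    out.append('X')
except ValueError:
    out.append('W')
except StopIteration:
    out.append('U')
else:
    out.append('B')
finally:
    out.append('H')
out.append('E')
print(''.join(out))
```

Execution trace: 'F' (try body) → 'U' (except StopIteration) → 'H' (finally) → 'E' (after the try/except). Output: FUHE

Answer: FUHE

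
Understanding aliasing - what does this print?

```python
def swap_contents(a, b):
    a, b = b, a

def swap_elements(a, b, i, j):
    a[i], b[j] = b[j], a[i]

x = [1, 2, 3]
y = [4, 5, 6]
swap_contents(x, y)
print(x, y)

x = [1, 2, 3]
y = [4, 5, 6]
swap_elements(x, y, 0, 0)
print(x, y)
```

Key concept: parameter rebinding vs mutation.
Step by step:
`x = [1, 2, 3]` → x = [1, 2, 3]
`y = [4, 5, 6]` → y = [4, 5, 6]
`swap_contents(x, y)` → no visible change to tracked variables
`print(x, y)` → prints [1, 2, 3] [4, 5, 6]
`x = [1, 2, 3]` → x = [1, 2, 3]
`y = [4, 5, 6]` → y = [4, 5, 6]
`swap_elements(x, y, 0, 0)` → x = [4, 2, 3]; y = [1, 5, 6]
`print(x, y)` → prints [4, 2, 3] [1, 5, 6]

Answer:
[1, 2, 3] [4, 5, 6]
[4, 2, 3] [1, 5, 6]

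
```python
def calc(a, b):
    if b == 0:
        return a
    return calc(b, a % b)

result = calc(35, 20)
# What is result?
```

calc(35, 20) -> calc(20, 15) -> calc(15, 5) -> calc(5, 0) -> 5

Answer: 5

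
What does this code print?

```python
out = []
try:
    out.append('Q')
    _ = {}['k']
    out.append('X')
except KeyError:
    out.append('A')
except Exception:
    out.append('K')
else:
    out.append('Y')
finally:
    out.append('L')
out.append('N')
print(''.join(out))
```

Execution trace: 'Q' (try body) → 'A' (except KeyError) → 'L' (finally) → 'N' (after the try/except). Output: QALN

Answer: QALN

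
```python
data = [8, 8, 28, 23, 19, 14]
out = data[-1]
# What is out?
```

Trace:
`data = [8, 8, 28, 23, 19, 14]` → data = [8, 8, 28, 23, 19, 14]
`out = data[-1]` → out = 14
So out = 14

Answer: 14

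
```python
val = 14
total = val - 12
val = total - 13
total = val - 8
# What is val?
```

Trace:
`val = 14` → val = 14
`total = val - 12` → total = 2
`val = total - 13` → val = -11
`total = val - 8` → total = -19
So val = -11

Answer: -11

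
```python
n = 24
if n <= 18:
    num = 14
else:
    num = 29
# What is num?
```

Trace:
`n = 24` → n = 24
`if n <= 18: ...` → n <= 18 is False, take else branch → num = 29
So num = 29

Answer: 29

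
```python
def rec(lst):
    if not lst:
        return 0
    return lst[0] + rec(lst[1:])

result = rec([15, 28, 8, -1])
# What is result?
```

15 + 28 + 8 + (-1) + 0 = 50

Answer: 50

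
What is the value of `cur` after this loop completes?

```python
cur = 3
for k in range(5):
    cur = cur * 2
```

Multiply by 2, 5 times: 3 * 2^5 = 96
`cur` takes the values: 3 → 6 → 12 → 24 → 48 → 96

Answer: 96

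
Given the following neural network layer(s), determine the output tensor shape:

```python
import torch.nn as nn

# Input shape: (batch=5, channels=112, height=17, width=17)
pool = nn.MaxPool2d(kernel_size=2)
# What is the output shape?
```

Input: (5, 112, 17, 17) -> Output: (5, 112, 8, 8)

Answer: (5, 112, 8, 8)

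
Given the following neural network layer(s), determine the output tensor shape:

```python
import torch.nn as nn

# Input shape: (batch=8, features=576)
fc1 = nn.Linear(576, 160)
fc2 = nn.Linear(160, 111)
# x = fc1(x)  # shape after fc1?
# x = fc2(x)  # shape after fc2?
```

Input: (8, 576) -> after fc1: (8, 160) -> Output: (8, 111)

Answer: (8, 111)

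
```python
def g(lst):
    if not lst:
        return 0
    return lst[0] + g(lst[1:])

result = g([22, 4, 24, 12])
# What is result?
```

22 + 4 + 24 + 12 + 0 = 62

Answer: 62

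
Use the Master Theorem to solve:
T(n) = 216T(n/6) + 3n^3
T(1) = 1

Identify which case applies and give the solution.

a=216, b=6, f(n)=3n^3. log_6(216) = 3. Since c=3 = 3, Case 2 applies: T(n) = Θ(n^log_b(a) · log n) = O(n^3 log n).

Answer: O(n^3 log n) - Case 2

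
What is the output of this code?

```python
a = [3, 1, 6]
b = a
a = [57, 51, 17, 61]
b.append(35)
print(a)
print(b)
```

Key concept: rebinding vs mutation: a is rebound to a new list, b still points at the original.
Step by step:
`a = [3, 1, 6]` → a = [3, 1, 6]
`b = a` → b = [3, 1, 6] (same object as a)
`a = [57, 51, 17, 61]` → a = [57, 51, 17, 61]
`b.append(35)` → b = [3, 1, 6, 35]
`print(a)` → prints [57, 51, 17, 61]
`print(b)` → prints [3, 1, 6, 35]

Answer:
[57, 51, 17, 61]
[3, 1, 6, 35]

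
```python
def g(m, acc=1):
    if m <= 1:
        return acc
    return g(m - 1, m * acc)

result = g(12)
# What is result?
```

Accumulator trace (n, acc): (12, 1) -> (11, 12) -> (10, 132) -> (9, 1320) -> (8, 11880) -> (7, 95040) -> (6, 665280) -> (5, 3991680) -> (4, 19958400) -> (3, 79833600) -> (2, 239500800) -> (1, 479001600) -> return 479001600

Answer: 479001600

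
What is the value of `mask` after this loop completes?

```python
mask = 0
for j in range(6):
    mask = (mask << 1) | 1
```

Build 6 consecutive 1-bits: 0b111111
`mask` takes the values: 0 → 1 → 3 → 7 → 15 → 31 → 63

Answer: 63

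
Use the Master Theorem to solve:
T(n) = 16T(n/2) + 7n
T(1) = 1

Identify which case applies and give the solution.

a=16, b=2, f(n)=7n. log_2(16) = 4. Since c=1 < 4, Case 1 applies: T(n) = Θ(n^log_b(a)) = O(n^4).

Answer: O(n^4) - Case 1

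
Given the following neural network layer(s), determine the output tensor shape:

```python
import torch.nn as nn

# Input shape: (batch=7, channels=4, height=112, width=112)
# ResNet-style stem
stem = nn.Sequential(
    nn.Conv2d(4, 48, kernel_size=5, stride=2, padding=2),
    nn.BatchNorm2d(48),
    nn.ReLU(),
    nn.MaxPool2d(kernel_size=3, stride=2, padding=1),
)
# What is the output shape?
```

Input: (7, 4, 112, 112) -> after Conv2d 5x5 stride=2: (7, 48, 56, 56) -> Output: (7, 48, 28, 28)

Answer: (7, 48, 28, 28)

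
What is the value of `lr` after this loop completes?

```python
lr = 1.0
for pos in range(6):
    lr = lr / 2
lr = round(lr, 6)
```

Halving LR 6 times: 1 / 2^6
`lr` takes the values: 1.0 → 0.5 → 0.25 → 0.125 → 0.0625 → 0.03125 → 0.015625

Answer: 0.015625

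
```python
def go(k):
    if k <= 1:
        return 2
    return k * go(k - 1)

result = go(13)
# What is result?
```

go(13) = 13 * 12 * 11 * 10 * 9 * 8 * 7 * 6 * 5 * 4 * 3 * 2 * 2 = 12454041600

Answer: 12454041600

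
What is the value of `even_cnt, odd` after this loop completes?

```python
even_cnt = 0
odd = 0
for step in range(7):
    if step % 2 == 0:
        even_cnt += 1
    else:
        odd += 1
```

Count evens and odds in range(7)
`even_cnt, odd` takes the values: (0, 0) → (1, 0) → (1, 1) → (2, 1) → (2, 2) → (3, 2) → (3, 3) → (4, 3)

Answer: 4, 3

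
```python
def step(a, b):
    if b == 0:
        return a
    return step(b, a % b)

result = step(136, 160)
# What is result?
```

step(136, 160) -> step(160, 136) -> step(136, 24) -> step(24, 16) -> step(16, 8) -> step(8, 0) -> 8

Answer: 8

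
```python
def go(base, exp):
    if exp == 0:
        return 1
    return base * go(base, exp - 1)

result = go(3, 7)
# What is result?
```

go(3, 7) = 3 * 3 * 3 * 3 * 3 * 3 * 3 = 2187

Answer: 2187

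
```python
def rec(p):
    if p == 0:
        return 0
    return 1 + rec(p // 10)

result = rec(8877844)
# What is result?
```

Count of digits of 8877844: 7

Answer: 7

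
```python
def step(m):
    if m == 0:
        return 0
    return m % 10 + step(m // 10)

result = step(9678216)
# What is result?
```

Sum of digits of 9678216: 6 + 1 + 2 + 8 + 7 + 6 + 9 = 39

Answer: 39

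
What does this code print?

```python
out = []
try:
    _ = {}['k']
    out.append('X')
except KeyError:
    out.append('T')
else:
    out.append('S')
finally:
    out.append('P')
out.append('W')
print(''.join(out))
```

Execution trace: 'T' (except KeyError) → 'P' (finally) → 'W' (after the try/except). Output: TPW

Answer: TPW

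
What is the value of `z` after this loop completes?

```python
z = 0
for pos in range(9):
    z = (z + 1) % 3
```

Increment mod 3, 9 times = 0
`z` takes the values: 0 → 1 → 2 → 0 → 1 → 2 → 0 → 1 → 2 → 0

Answer: 0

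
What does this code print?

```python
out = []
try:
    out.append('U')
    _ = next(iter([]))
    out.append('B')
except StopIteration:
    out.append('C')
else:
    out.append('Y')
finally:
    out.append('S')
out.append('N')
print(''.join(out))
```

Execution trace: 'U' (try body) → 'C' (except StopIteration) → 'S' (finally) → 'N' (after the try/except). Output: UCSN

Answer: UCSN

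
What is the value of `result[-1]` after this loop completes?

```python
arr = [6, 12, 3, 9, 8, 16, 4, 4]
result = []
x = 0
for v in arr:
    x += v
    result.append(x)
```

Cumulative sum ends at 62
`result` takes the values: [] → [6] → [6, 18] → [6, 18, 21] → [6, 18, 21, 30] → [6, 18, 21, 30, 38] → [6, 18, 21, 30, 38, 54] → [6, 18, 21, 30, 38, 54, 58] → [6, 18, 21, 30, 38, 54, 58, 62]
So `result[-1]` = 62

Answer: 62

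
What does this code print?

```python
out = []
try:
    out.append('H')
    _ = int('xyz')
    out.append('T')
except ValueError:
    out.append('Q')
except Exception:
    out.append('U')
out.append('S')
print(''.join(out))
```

Execution trace: 'H' (try body) → 'Q' (except ValueError) → 'S' (after the try/except). Output: HQS

Answer: HQS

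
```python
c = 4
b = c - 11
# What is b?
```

Trace:
`c = 4` → c = 4
`b = c - 11` → b = -7
So b = -7

Answer: -7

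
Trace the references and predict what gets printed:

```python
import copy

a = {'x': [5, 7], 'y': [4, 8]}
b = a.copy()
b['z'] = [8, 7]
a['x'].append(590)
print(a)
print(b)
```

Key concept: shallow copy of dict with mutable values.
Step by step:
`a = {'x': [5, 7], 'y': [4, 8]}` → a = {'x': [5, 7], 'y': [4, 8]}
`b = a.copy()` → b = {'x': [5, 7], 'y': [4, 8]}
`b['z'] = [8, 7]` → b = {'x': [5, 7], 'y': [4, 8], 'z': [8, 7]}
`a['x'].append(590)` → a = {'x': [5, 7, 590], 'y': [4, 8]}; b = {'x': [5, 7, 590], 'y': [4, 8], 'z': [8, 7]}
`print(a)` → prints {'x': [5, 7, 590], 'y': [4, 8]}
`print(b)` → prints {'x': [5, 7, 590], 'y': [4, 8], 'z': [8, 7]}

Answer:
{'x': [5, 7, 590], 'y': [4, 8]}
{'x': [5, 7, 590], 'y': [4, 8], 'z': [8, 7]}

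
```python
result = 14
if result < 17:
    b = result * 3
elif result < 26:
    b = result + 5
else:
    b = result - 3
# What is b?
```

Trace:
`result = 14` → result = 14
`if result < 17: ...` → result < 17 is True → b = 42
So b = 42

Answer: 42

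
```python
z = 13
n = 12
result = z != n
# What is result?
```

Trace:
`z = 13` → z = 13
`n = 12` → n = 12
`result = z != n` → result = True
So result = True

Answer: True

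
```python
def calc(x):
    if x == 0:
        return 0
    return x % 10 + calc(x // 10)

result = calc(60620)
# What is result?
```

Sum of digits of 60620: 0 + 2 + 6 + 0 + 6 = 14

Answer: 14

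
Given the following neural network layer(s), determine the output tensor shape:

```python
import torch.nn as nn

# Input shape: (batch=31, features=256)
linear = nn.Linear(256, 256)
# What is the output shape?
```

Input: (31, 256) -> Output: (31, 256)

Answer: (31, 256)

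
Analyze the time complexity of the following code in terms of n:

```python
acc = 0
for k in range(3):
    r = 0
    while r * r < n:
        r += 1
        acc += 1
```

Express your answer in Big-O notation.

Each loop level contributes: 1 × √n. Multiplying the contributions gives O(√n).

Answer: O(√n)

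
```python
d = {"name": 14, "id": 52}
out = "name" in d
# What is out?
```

Trace:
`d = {"name": 14, "id": 52}` → d = {'name': 14, 'id': 52}
`out = "name" in d` → out = True
So out = True

Answer: True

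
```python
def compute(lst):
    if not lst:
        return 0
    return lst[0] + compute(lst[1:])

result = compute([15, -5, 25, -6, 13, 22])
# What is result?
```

15 + (-5) + 25 + (-6) + 13 + 22 + 0 = 64

Answer: 64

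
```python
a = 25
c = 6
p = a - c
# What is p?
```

Trace:
`a = 25` → a = 25
`c = 6` → c = 6
`p = a - c` → p = 19
So p = 19

Answer: 19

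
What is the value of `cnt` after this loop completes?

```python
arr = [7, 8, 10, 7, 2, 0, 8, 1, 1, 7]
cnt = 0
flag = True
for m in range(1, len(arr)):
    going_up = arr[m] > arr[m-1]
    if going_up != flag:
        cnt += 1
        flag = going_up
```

Count direction changes in [7, 8, 10, 7, 2, 0, 8, 1, 1, 7]
`cnt` takes the values: 0 → 1 → 2 → 3 → 4

Answer: 4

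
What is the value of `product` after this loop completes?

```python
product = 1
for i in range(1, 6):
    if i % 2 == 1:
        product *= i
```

Product of odd numbers 1 to 5
`product` takes the values: 1 → 3 → 15

Answer: 15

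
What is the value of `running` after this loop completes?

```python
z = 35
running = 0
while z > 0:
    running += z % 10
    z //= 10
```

Sum digits of 35
`running` takes the values: 0 → 5 → 8

Answer: 8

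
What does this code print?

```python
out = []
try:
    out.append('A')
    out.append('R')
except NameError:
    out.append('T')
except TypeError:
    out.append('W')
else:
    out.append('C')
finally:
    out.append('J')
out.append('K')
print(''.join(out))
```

Execution trace: 'A' (try body) → 'R' (try body, no exception) → 'C' (else) → 'J' (finally) → 'K' (after the try/except). Output: ARCJK

Answer: ARCJK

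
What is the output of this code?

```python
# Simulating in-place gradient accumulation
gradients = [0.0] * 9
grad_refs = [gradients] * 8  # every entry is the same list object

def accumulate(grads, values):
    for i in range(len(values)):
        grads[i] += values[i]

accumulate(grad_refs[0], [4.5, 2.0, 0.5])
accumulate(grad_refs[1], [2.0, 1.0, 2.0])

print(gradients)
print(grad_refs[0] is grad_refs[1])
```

Key concept: gradient accumulation aliasing.
Step by step:
`gradients = [0.0] * 9` → gradients = [0.0, 0.0, 0.0, 0.0, 0.0, 0.0, 0.0, 0.0, 0.0]
`grad_refs = [gradients] * 8` → grad_refs = [[0.0, 0.0, 0.0, 0.0, 0.0, 0.0, 0.0, 0.0, 0.0], [0.0, 0.0, 0.0, 0.0, 0.0, 0.0, 0.0, 0.0, 0.0], [0.0, 0.0, 0.0, 0.0, 0.0, 0.0, 0.0, 0.0, 0.0], [0.0, 0.0, 0.0, 0.0, 0.0, 0.0, 0.0, 0.0, 0.0], [0.0, 0.0, 0.0, 0.0, 0.0, 0.0, 0.0, 0.0, 0.0], [0.0, 0.0, 0.0, 0.0, 0.0, 0.0, 0.0, 0.0, 0.0], [0.0, 0.0, 0.0, 0.0, 0.0, 0.0, 0.0, 0.0, 0.0], [0.0, 0.0, 0.0, 0.0, 0.0, 0.0, 0.0, 0.0, 0.0]]
`accumulate(grad_refs[0], [4.5, 2.0, 0.5])` → gradients = [4.5, 2.0, 0.5, 0.0, 0.0, 0.0, 0.0, 0.0, 0.0]; grad_refs = [[4.5, 2.0, 0.5, 0.0, 0.0, 0.0, 0.0, 0.0, 0.0], [4.5, 2.0, 0.5, 0.0, 0.0, 0.0, 0.0, 0.0, 0.0], [4.5, 2.0, 0.5, 0.0, 0.0, 0.0, 0.0, 0.0, 0.0], [4.5, 2.0, 0.5, 0.0, 0.0, 0.0, 0.0, 0.0, 0.0], [4.5, 2.0, 0.5, 0.0, 0.0, 0.0, 0.0, 0.0, 0.0], [4.5, 2.0, 0.5, 0.0, 0.0, 0.0, 0.0, 0.0, 0.0], [4.5, 2.0, 0.5, 0.0, 0.0, 0.0, 0.0, 0.0, 0.0], [4.5, 2.0, 0.5, 0.0, 0.0, 0.0, 0.0, 0.0, 0.0]]
`accumulate(grad_refs[1], [2.0, 1.0, 2.0])` → gradients = [6.5, 3.0, 2.5, 0.0, 0.0, 0.0, 0.0, 0.0, 0.0]; grad_refs = [[6.5, 3.0, 2.5, 0.0, 0.0, 0.0, 0.0, 0.0, 0.0], [6.5, 3.0, 2.5, 0.0, 0.0, 0.0, 0.0, 0.0, 0.0], [6.5, 3.0, 2.5, 0.0, 0.0, 0.0, 0.0, 0.0, 0.0], [6.5, 3.0, 2.5, 0.0, 0.0, 0.0, 0.0, 0.0, 0.0], [6.5, 3.0, 2.5, 0.0, 0.0, 0.0, 0.0, 0.0, 0.0], [6.5, 3.0, 2.5, 0.0, 0.0, 0.0, 0.0, 0.0, 0.0], [6.5, 3.0, 2.5, 0.0, 0.0, 0.0, 0.0, 0.0, 0.0], [6.5, 3.0, 2.5, 0.0, 0.0, 0.0, 0.0, 0.0, 0.0]]
`print(gradients)` → prints [6.5, 3.0, 2.5, 0.0, 0.0, 0.0, 0.0, 0.0, 0.0]
`print(grad_refs[0] is grad_refs[1])` → prints True

Answer:
[6.5, 3.0, 2.5, 0.0, 0.0, 0.0, 0.0, 0.0, 0.0]
True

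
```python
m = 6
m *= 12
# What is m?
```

Trace:
`m = 6` → m = 6
`m *= 12` → m = 72
So m = 72

Answer: 72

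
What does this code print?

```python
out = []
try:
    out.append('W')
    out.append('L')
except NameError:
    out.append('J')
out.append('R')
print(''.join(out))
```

Execution trace: 'W' (try body) → 'L' (try body, no exception) → 'R' (after the try/except). Output: WLR

Answer: WLR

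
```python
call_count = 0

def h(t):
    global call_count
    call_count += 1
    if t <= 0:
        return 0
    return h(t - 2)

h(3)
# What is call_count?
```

Linear recursion stepping by 2: 3 calls from t=3 down to ≤0.

Answer: 3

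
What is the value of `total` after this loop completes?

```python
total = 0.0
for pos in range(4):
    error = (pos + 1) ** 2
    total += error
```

Sum of squared losses 1² + 2² + ... + 4²
`total` takes the values: 0.0 → 1.0 → 5.0 → 14.0 → 30.0

Answer: 30.0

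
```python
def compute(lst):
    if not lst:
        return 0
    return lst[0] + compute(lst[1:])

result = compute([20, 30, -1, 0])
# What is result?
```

20 + 30 + (-1) + 0 + 0 = 49

Answer: 49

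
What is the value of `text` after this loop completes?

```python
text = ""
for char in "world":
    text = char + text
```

Reverse 'world'
`text` takes the values: "" → "w" → "ow" → "row" → "lrow" → "dlrow"

Answer: "dlrow"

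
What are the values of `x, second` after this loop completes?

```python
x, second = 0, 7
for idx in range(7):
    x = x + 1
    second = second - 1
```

x goes 0→7, second goes 7→0
`x, second` takes the values: (0, 7) → (1, 7) → (1, 6) → (2, 6) → (2, 5) → (3, 5) → (3, 4) → (4, 4) → (4, 3) → (5, 3) → (5, 2) → (6, 2) → (6, 1) → (7, 1) → (7, 0)

Answer: 7, 0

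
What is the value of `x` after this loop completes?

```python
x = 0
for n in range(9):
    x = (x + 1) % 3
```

Increment mod 3, 9 times = 0
`x` takes the values: 0 → 1 → 2 → 0 → 1 → 2 → 0 → 1 → 2 → 0

Answer: 0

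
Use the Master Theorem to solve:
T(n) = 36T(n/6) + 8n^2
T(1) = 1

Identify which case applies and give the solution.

a=36, b=6, f(n)=8n^2. log_6(36) = 2. Since c=2 = 2, Case 2 applies: T(n) = Θ(n^log_b(a) · log n) = O(n^2 log n).

Answer: O(n^2 log n) - Case 2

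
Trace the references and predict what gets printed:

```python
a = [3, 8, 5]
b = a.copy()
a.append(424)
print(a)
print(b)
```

Key concept: list.copy() creates independent copy.
Step by step:
`a = [3, 8, 5]` → a = [3, 8, 5]
`b = a.copy()` → b = [3, 8, 5]
`a.append(424)` → a = [3, 8, 5, 424]
`print(a)` → prints [3, 8, 5, 424]
`print(b)` → prints [3, 8, 5]

Answer:
[3, 8, 5, 424]
[3, 8, 5]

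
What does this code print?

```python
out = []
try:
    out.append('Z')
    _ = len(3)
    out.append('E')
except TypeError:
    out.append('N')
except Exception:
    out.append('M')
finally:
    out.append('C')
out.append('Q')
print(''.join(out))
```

Execution trace: 'Z' (try body) → 'N' (except TypeError) → 'C' (finally) → 'Q' (after the try/except). Output: ZNCQ

Answer: ZNCQ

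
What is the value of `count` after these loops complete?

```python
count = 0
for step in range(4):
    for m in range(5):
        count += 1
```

4 * 5 = 20
`count` takes the values: 0 → 1 → 2 → 3 → 4 → 5 → 6 → 7 → 8 → 9 → 10 → 11 → 12 → 13 → 14 → 15 → 16 → 17 → 18 → 19 → 20

Answer: 20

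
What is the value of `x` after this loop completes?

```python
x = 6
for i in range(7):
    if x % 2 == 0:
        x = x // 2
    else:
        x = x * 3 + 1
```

Collatz-style transformation from 6
`x` takes the values: 6 → 3 → 10 → 5 → 16 → 8 → 4 → 2

Answer: 2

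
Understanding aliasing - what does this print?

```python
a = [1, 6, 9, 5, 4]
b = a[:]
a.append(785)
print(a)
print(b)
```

Key concept: slice [:] creates copy.
Step by step:
`a = [1, 6, 9, 5, 4]` → a = [1, 6, 9, 5, 4]
`b = a[:]` → b = [1, 6, 9, 5, 4]
`a.append(785)` → a = [1, 6, 9, 5, 4, 785]
`print(a)` → prints [1, 6, 9, 5, 4, 785]
`print(b)` → prints [1, 6, 9, 5, 4]

Answer:
[1, 6, 9, 5, 4, 785]
[1, 6, 9, 5, 4]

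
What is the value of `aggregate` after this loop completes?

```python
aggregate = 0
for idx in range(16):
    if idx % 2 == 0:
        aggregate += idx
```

Sum of even numbers 0 to 15
`aggregate` takes the values: 0 → 2 → 6 → 12 → 20 → 30 → 42 → 56

Answer: 56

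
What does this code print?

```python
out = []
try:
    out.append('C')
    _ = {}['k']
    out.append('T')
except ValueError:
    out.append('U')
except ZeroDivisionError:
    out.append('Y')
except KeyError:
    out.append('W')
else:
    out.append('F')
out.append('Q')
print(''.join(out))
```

Execution trace: 'C' (try body) → 'W' (except KeyError) → 'Q' (after the try/except). Output: CWQ

Answer: CWQ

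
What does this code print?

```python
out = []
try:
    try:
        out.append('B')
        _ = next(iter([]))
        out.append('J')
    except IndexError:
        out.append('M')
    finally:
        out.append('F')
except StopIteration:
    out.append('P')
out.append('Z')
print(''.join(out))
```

Execution trace: 'B' (try body) → 'F' (finally) → 'P' (outer except StopIteration) → 'Z' (after the try/except). Output: BFPZ

Answer: BFPZ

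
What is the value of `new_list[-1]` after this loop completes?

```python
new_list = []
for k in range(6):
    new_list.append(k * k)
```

Last element of squares 0 to 5
`new_list` takes the values: [] → [0] → [0, 1] → [0, 1, 4] → [0, 1, 4, 9] → [0, 1, 4, 9, 16] → [0, 1, 4, 9, 16, 25]
So `new_list[-1]` = 25

Answer: 25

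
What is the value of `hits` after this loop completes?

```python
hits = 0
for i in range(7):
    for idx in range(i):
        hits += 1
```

Triangle number: 0+1+2+...+6
`hits` takes the values: 0 → 1 → 2 → 3 → 4 → 5 → 6 → 7 → 8 → 9 → 10 → 11 → 12 → 13 → 14 → 15 → 16 → 17 → 18 → 19 → 20 → 21

Answer: 21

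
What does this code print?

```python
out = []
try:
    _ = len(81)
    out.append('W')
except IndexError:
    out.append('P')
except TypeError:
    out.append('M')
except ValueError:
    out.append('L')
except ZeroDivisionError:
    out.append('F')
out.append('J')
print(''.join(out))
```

Execution trace: 'M' (except TypeError) → 'J' (after the try/except). Output: MJ

Answer: MJ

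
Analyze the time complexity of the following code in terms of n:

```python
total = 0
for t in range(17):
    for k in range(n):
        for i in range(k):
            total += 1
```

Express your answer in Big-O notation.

Each loop level contributes: 1 × n × n. Multiplying the contributions gives O(n^2).

Answer: O(n^2)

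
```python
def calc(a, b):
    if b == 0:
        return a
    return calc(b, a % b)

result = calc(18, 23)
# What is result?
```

calc(18, 23) -> calc(23, 18) -> calc(18, 5) -> calc(5, 3) -> calc(3, 2) -> calc(2, 1) -> calc(1, 0) -> 1

Answer: 1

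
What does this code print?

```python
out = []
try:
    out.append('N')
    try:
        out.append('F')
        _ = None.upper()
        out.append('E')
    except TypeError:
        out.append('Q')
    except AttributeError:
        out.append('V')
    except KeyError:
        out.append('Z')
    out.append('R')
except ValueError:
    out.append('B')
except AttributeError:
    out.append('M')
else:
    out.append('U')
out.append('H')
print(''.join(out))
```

Execution trace: 'N' (try body) → 'F' (inner try body) → 'V' (inner except AttributeError) → 'R' (try body, no exception) → 'U' (else) → 'H' (after the try/except). Output: NFVRUH

Answer: NFVRUH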